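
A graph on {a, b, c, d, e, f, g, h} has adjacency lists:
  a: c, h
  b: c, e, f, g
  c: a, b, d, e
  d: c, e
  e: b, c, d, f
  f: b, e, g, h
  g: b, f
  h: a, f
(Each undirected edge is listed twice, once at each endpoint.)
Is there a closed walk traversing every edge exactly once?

Yes

Degrees: a:2, b:4, c:4, d:2, e:4, f:4, g:2, h:2
Every vertex has even degree and the edges form a single connected piece, so an Eulerian circuit exists.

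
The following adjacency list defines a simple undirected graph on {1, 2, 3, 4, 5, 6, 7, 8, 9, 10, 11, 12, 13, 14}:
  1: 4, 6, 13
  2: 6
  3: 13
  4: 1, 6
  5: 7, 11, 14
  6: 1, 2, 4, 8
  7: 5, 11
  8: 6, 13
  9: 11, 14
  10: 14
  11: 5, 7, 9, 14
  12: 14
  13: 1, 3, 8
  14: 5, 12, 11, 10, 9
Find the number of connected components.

2

Component: {1, 2, 3, 4, 6, 8, 13}
Component: {5, 7, 9, 10, 11, 12, 14}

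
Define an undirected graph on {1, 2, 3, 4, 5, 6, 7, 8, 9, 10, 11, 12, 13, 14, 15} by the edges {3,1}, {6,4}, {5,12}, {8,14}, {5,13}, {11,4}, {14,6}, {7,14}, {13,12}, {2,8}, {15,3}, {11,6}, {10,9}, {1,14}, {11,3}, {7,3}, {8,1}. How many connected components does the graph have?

Component: {9, 10}
Component: {5, 12, 13}
Component: {1, 2, 3, 4, 6, 7, 8, 11, 14, 15}

3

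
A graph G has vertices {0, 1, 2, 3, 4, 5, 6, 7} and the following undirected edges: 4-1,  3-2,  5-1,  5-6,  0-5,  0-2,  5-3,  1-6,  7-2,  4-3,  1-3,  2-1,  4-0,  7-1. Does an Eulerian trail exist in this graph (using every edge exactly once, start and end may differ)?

Yes

Degrees: 0:3, 1:6, 2:4, 3:4, 4:3, 5:4, 6:2, 7:2
Odd-degree vertices: 0, 4 (2 total).
The non-isolated vertices are connected and exactly 2 have odd degree, so an Eulerian trail exists (from 0 to 4).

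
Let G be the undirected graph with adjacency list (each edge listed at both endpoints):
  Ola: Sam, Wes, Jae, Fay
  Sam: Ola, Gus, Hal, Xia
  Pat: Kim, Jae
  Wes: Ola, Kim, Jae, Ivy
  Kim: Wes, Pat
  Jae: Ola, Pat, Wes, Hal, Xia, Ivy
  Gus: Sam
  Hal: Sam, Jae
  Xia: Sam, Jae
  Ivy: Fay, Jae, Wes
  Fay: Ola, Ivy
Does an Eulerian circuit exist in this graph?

Degrees: Ola:4, Sam:4, Pat:2, Wes:4, Kim:2, Jae:6, Gus:1, Hal:2, Xia:2, Ivy:3, Fay:2
Vertices with odd degree: Gus, Ivy. An Eulerian circuit requires all degrees even.

No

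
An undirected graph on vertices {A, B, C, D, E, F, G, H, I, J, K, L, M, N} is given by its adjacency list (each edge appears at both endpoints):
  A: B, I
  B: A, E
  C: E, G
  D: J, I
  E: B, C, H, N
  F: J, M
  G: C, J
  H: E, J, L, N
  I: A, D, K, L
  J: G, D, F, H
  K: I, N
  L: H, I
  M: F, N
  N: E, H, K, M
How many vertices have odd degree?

0

Degrees: A:2, B:2, C:2, D:2, E:4, F:2, G:2, H:4, I:4, J:4, K:2, L:2, M:2, N:4
Odd-degree vertices: none.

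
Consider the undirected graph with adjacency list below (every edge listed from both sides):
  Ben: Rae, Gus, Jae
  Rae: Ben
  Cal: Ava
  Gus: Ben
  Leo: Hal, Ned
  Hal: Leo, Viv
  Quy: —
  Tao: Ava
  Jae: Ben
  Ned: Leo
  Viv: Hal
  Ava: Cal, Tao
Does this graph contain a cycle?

The graph has 12 vertices, 8 edges, and 4 connected components.
A forest on 12 vertices with 4 components has exactly 8 edges, which matches — so no cycle.

No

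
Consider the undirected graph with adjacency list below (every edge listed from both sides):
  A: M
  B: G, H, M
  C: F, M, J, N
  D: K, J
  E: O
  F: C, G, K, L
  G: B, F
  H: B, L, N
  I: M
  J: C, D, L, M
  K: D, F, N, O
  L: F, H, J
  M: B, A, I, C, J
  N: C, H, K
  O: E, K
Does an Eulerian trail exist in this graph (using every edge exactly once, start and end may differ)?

Degrees: A:1, B:3, C:4, D:2, E:1, F:4, G:2, H:3, I:1, J:4, K:4, L:3, M:5, N:3, O:2
Odd-degree vertices: A, B, E, H, I, L, M, N (8 total).
An Eulerian trail requires 0 or 2 odd-degree vertices; here there are 8.

No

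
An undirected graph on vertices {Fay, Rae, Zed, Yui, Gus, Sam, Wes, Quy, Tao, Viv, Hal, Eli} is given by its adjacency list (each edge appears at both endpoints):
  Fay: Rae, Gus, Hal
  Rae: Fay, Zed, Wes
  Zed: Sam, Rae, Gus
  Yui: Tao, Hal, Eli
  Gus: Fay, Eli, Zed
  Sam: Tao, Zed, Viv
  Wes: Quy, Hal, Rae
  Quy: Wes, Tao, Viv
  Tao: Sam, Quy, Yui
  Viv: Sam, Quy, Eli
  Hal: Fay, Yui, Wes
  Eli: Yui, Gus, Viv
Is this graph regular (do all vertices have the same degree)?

Yes

Degrees: Fay:3, Rae:3, Zed:3, Yui:3, Gus:3, Sam:3, Wes:3, Quy:3, Tao:3, Viv:3, Hal:3, Eli:3
Every vertex has degree 3, so the graph is 3-regular.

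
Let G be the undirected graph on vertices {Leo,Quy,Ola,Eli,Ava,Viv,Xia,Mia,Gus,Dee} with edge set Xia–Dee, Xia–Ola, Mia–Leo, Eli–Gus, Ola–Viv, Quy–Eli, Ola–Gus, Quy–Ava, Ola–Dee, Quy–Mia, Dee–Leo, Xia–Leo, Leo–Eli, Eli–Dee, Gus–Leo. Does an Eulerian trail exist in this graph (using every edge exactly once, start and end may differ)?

Degrees: Leo:5, Quy:3, Ola:4, Eli:4, Ava:1, Viv:1, Xia:3, Mia:2, Gus:3, Dee:4
Odd-degree vertices: Leo, Quy, Ava, Viv, Xia, Gus (6 total).
With 6 odd-degree vertices (more than two), no single trail can use every edge.

No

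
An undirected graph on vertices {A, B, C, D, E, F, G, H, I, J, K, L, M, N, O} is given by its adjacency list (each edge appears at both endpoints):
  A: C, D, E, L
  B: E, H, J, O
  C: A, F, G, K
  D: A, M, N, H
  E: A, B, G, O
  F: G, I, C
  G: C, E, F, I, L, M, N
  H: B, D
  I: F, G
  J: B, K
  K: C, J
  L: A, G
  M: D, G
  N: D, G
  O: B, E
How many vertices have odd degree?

2

Degrees: A:4, B:4, C:4, D:4, E:4, F:3, G:7, H:2, I:2, J:2, K:2, L:2, M:2, N:2, O:2
Odd-degree vertices: F, G.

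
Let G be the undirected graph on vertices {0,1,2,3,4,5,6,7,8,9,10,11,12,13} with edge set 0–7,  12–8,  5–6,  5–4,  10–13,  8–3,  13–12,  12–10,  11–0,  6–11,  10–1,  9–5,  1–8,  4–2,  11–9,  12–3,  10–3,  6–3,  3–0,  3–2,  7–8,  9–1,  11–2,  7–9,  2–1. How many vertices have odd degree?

Degrees: 0:3, 1:4, 2:4, 3:6, 4:2, 5:3, 6:3, 7:3, 8:4, 9:4, 10:4, 11:4, 12:4, 13:2
Odd-degree vertices: 0, 5, 6, 7.

4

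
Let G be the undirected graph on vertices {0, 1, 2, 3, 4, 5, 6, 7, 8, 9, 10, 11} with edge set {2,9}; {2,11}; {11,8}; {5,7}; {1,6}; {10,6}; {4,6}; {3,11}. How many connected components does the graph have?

4

Component: {0}
Component: {5, 7}
Component: {1, 4, 6, 10}
Component: {2, 3, 8, 9, 11}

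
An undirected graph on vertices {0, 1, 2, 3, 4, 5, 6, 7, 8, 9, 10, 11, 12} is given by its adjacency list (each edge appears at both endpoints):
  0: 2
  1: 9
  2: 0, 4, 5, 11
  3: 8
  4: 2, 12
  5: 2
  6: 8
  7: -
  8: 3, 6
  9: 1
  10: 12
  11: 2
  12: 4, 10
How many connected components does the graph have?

Component: {7}
Component: {1, 9}
Component: {3, 6, 8}
Component: {0, 2, 4, 5, 10, 11, 12}

4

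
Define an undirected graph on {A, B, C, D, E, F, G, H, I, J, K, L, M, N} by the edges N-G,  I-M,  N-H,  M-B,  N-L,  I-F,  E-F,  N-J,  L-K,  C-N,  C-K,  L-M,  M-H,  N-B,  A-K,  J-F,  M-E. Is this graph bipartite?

Yes

Partition the vertices as {D, F, K, M, N} vs {A, B, C, E, G, H, I, J, L}. Each listed edge has one endpoint in each part, so the graph is bipartite.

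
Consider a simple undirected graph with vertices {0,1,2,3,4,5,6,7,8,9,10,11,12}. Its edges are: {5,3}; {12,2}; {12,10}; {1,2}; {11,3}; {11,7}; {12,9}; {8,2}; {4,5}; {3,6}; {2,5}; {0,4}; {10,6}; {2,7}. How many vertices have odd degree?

Degrees: 0:1, 1:1, 2:5, 3:3, 4:2, 5:3, 6:2, 7:2, 8:1, 9:1, 10:2, 11:2, 12:3
Odd-degree vertices: 0, 1, 2, 3, 5, 8, 9, 12.

8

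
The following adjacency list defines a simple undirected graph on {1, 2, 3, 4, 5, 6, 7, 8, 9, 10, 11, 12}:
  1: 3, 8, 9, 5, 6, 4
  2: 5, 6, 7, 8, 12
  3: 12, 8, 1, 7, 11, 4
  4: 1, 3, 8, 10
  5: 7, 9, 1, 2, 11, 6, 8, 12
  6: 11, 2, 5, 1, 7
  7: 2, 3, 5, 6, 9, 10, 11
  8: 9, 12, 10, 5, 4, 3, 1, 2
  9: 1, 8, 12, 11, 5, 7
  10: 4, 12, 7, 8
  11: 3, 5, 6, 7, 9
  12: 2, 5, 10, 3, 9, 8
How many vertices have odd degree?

4

Degrees: 1:6, 2:5, 3:6, 4:4, 5:8, 6:5, 7:7, 8:8, 9:6, 10:4, 11:5, 12:6
Odd-degree vertices: 2, 6, 7, 11.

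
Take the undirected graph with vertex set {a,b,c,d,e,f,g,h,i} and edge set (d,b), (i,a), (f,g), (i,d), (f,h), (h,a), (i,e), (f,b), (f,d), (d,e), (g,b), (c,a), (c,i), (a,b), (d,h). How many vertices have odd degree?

2

Degrees: a:4, b:4, c:2, d:5, e:2, f:4, g:2, h:3, i:4
Odd-degree vertices: d, h.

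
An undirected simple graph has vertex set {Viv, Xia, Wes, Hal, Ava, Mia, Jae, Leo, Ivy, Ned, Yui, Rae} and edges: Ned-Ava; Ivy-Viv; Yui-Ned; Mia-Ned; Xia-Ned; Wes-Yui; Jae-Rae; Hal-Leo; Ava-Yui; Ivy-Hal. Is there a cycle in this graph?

The graph has 12 vertices, 10 edges, and 3 connected components.
One cycle is Ned-Ava-Yui-Ned.

Yes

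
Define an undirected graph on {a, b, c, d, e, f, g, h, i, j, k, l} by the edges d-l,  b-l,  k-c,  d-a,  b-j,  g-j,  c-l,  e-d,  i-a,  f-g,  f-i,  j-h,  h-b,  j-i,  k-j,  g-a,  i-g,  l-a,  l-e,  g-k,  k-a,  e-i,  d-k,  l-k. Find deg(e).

3

Neighbors of e: d, i, l.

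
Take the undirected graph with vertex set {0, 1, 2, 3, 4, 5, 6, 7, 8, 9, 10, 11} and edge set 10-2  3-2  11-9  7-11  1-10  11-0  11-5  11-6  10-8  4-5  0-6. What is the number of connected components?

Component: {1, 2, 3, 8, 10}
Component: {0, 4, 5, 6, 7, 9, 11}

2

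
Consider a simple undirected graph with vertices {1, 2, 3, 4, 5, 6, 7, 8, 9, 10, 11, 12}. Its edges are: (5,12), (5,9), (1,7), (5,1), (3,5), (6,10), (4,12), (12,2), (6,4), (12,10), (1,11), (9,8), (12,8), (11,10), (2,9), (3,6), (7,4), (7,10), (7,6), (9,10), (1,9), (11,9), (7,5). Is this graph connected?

Starting from 1 and exploring outward reaches every vertex (1, 11, 5, 9, 7, 10, 3, 12, 2, 8, 4, 6); the graph is connected.

Yes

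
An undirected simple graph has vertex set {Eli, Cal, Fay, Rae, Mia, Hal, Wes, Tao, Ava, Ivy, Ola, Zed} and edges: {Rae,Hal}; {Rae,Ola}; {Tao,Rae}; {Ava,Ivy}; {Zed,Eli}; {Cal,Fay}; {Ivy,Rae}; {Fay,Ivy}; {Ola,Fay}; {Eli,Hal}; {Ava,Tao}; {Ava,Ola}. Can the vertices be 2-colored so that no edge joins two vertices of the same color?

Yes

Color {Cal, Mia, Hal, Wes, Tao, Ivy, Ola, Zed} black and {Eli, Fay, Rae, Ava} white. No edge joins two same-colored vertices, so the graph is bipartite.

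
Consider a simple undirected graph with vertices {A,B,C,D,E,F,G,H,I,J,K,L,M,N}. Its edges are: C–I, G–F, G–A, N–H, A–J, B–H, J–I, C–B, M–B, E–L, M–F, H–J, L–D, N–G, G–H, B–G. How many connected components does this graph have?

3

Component: {K}
Component: {D, E, L}
Component: {A, B, C, F, G, H, I, J, M, N}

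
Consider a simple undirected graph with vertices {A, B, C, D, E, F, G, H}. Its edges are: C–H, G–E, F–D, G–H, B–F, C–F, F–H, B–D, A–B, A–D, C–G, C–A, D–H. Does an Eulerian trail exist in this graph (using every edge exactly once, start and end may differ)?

Degrees: A:3, B:3, C:4, D:4, E:1, F:4, G:3, H:4
Odd-degree vertices: A, B, E, G (4 total).
With 4 odd-degree vertices (more than two), no single trail can use every edge.

No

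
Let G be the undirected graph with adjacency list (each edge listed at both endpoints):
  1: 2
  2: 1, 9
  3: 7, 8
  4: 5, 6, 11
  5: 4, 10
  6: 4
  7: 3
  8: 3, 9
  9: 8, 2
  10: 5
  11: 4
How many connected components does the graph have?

2

Component: {4, 5, 6, 10, 11}
Component: {1, 2, 3, 7, 8, 9}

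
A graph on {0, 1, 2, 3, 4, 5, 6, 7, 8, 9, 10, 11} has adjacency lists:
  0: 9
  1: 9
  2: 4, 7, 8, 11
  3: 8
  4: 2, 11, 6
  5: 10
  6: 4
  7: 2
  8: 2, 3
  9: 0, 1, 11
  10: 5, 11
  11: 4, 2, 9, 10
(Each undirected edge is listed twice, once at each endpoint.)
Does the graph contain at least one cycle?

|V| = 12, |E| = 12, number of components = 1.
One cycle is 11-2-4-11.

Yes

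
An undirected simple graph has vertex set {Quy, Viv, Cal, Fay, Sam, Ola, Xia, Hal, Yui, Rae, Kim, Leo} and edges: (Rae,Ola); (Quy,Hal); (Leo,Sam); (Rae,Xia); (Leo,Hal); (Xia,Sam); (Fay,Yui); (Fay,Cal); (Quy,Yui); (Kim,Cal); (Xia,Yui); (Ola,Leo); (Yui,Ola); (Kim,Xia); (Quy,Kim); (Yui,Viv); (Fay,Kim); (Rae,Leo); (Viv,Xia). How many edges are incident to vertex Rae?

3

Neighbors of Rae: Ola, Xia, Leo.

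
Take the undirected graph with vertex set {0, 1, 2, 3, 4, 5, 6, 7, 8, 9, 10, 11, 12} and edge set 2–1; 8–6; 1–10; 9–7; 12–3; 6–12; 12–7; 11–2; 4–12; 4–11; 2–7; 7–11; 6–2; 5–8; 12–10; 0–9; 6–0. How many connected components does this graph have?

Component: {0, 1, 2, 3, 4, 5, 6, 7, 8, 9, 10, 11, 12}

1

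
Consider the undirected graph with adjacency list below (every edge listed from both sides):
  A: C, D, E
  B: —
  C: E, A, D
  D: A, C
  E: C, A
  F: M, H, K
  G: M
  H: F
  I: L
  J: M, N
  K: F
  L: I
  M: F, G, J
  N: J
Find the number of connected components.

Component: {B}
Component: {I, L}
Component: {A, C, D, E}
Component: {F, G, H, J, K, M, N}

4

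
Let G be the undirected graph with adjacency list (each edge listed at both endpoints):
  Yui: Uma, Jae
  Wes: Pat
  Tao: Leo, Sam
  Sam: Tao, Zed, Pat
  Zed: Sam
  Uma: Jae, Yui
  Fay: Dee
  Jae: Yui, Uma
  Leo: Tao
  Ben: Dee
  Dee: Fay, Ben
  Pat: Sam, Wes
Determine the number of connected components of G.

3

Component: {Yui, Uma, Jae}
Component: {Fay, Ben, Dee}
Component: {Wes, Tao, Sam, Zed, Leo, Pat}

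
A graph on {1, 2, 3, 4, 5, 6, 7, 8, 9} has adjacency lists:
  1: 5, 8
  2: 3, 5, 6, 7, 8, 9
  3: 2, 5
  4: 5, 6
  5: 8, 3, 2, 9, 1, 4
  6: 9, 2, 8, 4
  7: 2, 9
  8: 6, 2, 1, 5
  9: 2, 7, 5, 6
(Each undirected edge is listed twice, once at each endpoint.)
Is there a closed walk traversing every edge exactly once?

Degrees: 1:2, 2:6, 3:2, 4:2, 5:6, 6:4, 7:2, 8:4, 9:4
Every vertex has even degree and the edges form a single connected piece, so an Eulerian circuit exists.

Yes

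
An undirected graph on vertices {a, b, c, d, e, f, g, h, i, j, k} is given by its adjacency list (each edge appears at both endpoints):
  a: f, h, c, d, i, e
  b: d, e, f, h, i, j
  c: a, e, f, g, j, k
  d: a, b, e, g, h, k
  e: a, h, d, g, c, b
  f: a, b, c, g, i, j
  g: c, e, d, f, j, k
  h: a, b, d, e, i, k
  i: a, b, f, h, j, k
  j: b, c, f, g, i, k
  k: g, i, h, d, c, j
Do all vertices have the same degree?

Degrees: a:6, b:6, c:6, d:6, e:6, f:6, g:6, h:6, i:6, j:6, k:6
All degrees equal 6; the graph is regular.

Yes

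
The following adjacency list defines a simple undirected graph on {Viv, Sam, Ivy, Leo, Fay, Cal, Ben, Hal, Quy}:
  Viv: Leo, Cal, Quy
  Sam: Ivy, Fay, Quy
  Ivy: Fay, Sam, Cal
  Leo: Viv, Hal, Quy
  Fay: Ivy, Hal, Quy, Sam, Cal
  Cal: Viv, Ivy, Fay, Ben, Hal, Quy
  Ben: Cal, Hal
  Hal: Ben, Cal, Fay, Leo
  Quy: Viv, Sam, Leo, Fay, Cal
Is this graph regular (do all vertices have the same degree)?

Degrees: Viv:3, Sam:3, Ivy:3, Leo:3, Fay:5, Cal:6, Ben:2, Hal:4, Quy:5
Vertex Ben has degree 2 while Cal has degree 6, so the graph is not regular.

No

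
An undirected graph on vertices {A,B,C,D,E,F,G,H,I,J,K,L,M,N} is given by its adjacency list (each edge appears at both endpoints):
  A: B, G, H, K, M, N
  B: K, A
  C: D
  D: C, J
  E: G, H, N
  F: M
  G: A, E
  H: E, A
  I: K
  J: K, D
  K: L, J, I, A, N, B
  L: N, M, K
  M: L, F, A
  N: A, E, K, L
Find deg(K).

Neighbors of K: A, B, I, J, L, N.

6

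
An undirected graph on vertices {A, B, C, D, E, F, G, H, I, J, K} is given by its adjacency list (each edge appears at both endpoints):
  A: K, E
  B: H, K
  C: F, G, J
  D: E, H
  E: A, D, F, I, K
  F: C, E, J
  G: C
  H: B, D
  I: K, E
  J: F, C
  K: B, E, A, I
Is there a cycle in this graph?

The graph has 11 vertices, 14 edges, and 1 connected component.
One cycle is E-K-B-H-D-E.

Yes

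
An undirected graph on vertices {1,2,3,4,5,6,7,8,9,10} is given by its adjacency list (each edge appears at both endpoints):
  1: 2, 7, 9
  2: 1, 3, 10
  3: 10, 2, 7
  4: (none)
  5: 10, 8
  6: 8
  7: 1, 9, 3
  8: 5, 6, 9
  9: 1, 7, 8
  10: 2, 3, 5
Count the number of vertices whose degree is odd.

Degrees: 1:3, 2:3, 3:3, 4:0, 5:2, 6:1, 7:3, 8:3, 9:3, 10:3
Odd-degree vertices: 1, 2, 3, 6, 7, 8, 9, 10.

8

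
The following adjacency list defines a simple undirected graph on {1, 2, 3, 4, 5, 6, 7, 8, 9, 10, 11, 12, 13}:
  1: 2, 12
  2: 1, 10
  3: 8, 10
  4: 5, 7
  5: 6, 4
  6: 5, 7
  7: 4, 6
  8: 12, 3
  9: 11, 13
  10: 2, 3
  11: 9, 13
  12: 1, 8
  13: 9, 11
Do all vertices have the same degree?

Yes

Degrees: 1:2, 2:2, 3:2, 4:2, 5:2, 6:2, 7:2, 8:2, 9:2, 10:2, 11:2, 12:2, 13:2
All degrees equal 2; the graph is regular.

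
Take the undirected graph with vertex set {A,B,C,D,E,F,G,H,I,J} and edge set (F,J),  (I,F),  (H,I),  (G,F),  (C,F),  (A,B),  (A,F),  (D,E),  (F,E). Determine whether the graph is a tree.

|V| = 10, |E| = 9.
Connected and |E| = |V| - 1, which characterizes a tree.

Yes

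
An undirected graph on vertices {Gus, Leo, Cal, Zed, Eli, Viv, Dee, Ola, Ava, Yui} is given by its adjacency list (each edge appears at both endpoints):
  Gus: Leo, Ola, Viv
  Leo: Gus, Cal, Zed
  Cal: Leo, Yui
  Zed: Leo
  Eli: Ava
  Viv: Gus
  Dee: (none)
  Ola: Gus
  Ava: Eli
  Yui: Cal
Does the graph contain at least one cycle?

|V| = 10, |E| = 7, number of components = 3.
Since 7 = 10 - 3, the graph is a forest and contains no cycle.

No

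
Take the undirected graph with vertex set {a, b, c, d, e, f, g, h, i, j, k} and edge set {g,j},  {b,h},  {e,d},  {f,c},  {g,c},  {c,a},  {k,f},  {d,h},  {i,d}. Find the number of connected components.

Component: {b, d, e, h, i}
Component: {a, c, f, g, j, k}

2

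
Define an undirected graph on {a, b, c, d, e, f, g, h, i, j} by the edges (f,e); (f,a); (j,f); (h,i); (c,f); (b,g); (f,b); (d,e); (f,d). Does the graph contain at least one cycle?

The graph has 10 vertices, 9 edges, and 2 connected components.
Since 9 > 10 - 2, a cycle must exist; for instance f-d-e-f.

Yes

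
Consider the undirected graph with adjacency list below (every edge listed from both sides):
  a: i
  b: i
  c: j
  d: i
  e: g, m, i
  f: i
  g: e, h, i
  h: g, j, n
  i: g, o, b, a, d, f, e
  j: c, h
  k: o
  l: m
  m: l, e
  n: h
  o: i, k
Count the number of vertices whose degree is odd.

Degrees: a:1, b:1, c:1, d:1, e:3, f:1, g:3, h:3, i:7, j:2, k:1, l:1, m:2, n:1, o:2
Odd-degree vertices: a, b, c, d, e, f, g, h, i, k, l, n.

12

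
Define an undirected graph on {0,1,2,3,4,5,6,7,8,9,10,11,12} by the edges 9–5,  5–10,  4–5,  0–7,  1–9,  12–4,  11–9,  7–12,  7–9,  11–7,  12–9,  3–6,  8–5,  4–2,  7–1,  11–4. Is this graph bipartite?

No

The cycle 9-7-12-9 has length 3, which is odd, so the graph is not bipartite.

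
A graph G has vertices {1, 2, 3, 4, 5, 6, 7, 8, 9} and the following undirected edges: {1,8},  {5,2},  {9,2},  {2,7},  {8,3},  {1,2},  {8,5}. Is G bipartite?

Partition the vertices as {2, 4, 6, 8} vs {1, 3, 5, 7, 9}. Each listed edge has one endpoint in each part, so the graph is bipartite.

Yes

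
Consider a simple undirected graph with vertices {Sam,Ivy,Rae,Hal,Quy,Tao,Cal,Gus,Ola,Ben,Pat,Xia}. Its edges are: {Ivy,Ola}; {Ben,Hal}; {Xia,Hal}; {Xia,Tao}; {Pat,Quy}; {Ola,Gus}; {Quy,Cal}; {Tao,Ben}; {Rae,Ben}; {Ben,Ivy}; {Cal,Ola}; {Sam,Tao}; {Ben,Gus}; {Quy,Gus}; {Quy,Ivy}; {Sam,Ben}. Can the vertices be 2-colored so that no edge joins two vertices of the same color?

Tao-Sam-Ben-Tao is an odd cycle (length 3), and a bipartite graph can contain only even cycles.

No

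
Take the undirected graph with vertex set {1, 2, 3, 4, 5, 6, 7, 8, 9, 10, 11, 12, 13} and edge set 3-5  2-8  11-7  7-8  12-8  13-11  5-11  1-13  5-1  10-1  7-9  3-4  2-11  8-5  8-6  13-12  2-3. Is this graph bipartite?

11-2-8-12-13-11 is an odd cycle (length 5), and a bipartite graph can contain only even cycles.

No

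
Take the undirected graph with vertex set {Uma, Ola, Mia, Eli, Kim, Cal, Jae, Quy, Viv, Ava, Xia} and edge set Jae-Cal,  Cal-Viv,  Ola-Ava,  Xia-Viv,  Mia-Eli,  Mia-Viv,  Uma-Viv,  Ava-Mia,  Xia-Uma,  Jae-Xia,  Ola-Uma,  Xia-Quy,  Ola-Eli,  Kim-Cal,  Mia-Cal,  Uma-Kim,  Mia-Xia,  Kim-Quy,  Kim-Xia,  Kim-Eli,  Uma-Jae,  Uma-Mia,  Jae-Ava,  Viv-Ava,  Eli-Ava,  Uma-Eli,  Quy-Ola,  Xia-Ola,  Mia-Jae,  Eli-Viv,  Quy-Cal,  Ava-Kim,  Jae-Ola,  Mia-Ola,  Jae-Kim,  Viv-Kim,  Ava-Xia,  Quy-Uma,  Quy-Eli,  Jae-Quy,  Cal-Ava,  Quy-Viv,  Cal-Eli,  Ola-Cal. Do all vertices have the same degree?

Degrees: Uma:8, Ola:8, Mia:8, Eli:8, Kim:8, Cal:8, Jae:8, Quy:8, Viv:8, Ava:8, Xia:8
Every vertex has degree 8, so the graph is 8-regular.

Yes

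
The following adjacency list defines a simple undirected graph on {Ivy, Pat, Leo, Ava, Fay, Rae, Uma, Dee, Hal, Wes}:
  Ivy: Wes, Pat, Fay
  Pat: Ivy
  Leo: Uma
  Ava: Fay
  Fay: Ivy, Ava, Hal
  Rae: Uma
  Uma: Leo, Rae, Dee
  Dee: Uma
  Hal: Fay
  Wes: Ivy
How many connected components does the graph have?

2

Component: {Leo, Rae, Uma, Dee}
Component: {Ivy, Pat, Ava, Fay, Hal, Wes}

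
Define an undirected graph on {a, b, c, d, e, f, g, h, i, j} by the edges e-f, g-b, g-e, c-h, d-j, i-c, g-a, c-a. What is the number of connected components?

Component: {d, j}
Component: {a, b, c, e, f, g, h, i}

2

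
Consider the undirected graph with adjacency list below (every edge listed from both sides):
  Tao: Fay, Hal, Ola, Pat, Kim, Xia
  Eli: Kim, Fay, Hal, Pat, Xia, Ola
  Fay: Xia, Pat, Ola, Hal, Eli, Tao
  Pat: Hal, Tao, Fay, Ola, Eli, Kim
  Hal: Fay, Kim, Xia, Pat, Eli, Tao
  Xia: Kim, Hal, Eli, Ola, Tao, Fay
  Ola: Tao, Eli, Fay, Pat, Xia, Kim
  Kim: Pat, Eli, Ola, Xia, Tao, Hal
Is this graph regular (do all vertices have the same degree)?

Degrees: Tao:6, Eli:6, Fay:6, Pat:6, Hal:6, Xia:6, Ola:6, Kim:6
All degrees equal 6; the graph is regular.

Yes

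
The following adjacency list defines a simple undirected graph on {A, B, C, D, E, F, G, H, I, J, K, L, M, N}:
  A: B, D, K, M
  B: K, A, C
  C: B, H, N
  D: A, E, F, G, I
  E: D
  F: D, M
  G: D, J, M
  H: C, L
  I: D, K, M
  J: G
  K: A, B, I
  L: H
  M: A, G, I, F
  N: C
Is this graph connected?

Yes

Starting from A and exploring outward reaches every vertex (A, D, B, M, K, F, G, E, I, C, J, N, H, L); the graph is connected.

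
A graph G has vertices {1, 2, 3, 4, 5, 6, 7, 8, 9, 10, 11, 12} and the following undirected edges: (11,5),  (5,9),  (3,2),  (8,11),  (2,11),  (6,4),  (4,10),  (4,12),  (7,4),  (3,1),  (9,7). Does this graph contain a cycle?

The graph has 12 vertices, 11 edges, and 1 connected component.
A forest on 12 vertices with 1 component has exactly 11 edges, which matches — so no cycle.

No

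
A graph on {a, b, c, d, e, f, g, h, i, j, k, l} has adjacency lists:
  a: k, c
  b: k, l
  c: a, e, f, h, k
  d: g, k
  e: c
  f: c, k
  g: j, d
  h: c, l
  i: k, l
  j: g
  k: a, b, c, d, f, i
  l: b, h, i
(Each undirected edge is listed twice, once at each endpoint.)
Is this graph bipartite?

No

The cycle f-k-c-f has length 3, which is odd, so the graph is not bipartite.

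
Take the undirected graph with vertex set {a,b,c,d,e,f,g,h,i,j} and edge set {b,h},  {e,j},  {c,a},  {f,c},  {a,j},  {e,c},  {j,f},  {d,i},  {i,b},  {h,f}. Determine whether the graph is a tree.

No

The graph has 10 vertices and 10 edges.
It is not connected, so it is not a tree.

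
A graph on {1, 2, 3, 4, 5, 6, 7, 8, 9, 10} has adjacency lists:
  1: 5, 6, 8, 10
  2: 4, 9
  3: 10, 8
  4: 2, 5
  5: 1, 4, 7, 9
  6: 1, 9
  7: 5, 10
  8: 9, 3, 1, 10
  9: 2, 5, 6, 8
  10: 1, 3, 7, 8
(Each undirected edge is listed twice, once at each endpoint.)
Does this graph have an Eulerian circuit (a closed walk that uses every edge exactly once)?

Yes

Degrees: 1:4, 2:2, 3:2, 4:2, 5:4, 6:2, 7:2, 8:4, 9:4, 10:4
All degrees are even and the non-isolated vertices are connected — an Eulerian circuit exists.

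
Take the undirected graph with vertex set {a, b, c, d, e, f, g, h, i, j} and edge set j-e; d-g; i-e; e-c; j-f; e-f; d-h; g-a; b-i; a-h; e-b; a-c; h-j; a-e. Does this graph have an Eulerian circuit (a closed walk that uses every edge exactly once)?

No

Degrees: a:4, b:2, c:2, d:2, e:6, f:2, g:2, h:3, i:2, j:3
h, j have odd degree; an Eulerian circuit needs every degree to be even, so none exists.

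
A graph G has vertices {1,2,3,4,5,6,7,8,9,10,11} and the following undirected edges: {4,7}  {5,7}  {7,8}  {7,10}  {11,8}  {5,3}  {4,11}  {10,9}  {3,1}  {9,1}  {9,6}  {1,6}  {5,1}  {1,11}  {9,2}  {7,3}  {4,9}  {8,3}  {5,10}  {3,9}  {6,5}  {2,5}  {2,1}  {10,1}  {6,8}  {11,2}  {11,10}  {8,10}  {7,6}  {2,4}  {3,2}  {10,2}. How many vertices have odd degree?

Degrees: 1:7, 2:7, 3:6, 4:4, 5:6, 6:5, 7:6, 8:5, 9:6, 10:7, 11:5
Odd-degree vertices: 1, 2, 6, 8, 10, 11.

6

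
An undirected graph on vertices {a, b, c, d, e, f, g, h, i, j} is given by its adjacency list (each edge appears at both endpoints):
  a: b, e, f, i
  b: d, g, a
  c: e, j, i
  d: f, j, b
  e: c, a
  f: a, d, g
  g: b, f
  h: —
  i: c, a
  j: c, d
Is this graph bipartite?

Yes

A valid 2-coloring puts {b, e, f, h, i, j} on one side and {a, c, d, g} on the other; every edge crosses between the two sides.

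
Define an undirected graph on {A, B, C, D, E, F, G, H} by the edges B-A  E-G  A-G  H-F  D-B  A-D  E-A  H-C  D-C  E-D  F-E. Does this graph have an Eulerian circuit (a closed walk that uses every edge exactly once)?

Yes

Degrees: A:4, B:2, C:2, D:4, E:4, F:2, G:2, H:2
Every vertex has even degree and the edges form a single connected piece, so an Eulerian circuit exists.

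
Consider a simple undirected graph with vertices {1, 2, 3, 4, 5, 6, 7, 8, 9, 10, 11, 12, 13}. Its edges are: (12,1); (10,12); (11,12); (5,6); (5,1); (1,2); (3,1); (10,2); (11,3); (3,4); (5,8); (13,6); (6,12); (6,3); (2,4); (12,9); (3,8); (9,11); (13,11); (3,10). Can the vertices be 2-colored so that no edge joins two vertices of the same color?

The cycle 12-9-11-12 has length 3, which is odd, so the graph is not bipartite.

No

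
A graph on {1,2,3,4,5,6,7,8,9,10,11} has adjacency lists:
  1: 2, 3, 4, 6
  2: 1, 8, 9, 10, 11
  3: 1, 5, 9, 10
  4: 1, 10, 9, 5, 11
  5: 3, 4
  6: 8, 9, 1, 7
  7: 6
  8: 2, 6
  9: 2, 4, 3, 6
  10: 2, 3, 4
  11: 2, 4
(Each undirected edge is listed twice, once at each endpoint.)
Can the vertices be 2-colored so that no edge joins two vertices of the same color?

Yes

A valid 2-coloring puts {2, 3, 4, 6} on one side and {1, 5, 7, 8, 9, 10, 11} on the other; every edge crosses between the two sides.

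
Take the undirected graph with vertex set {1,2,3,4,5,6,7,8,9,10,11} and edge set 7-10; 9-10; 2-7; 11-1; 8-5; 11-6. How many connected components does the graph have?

5

Component: {3}
Component: {4}
Component: {5, 8}
Component: {1, 6, 11}
Component: {2, 7, 9, 10}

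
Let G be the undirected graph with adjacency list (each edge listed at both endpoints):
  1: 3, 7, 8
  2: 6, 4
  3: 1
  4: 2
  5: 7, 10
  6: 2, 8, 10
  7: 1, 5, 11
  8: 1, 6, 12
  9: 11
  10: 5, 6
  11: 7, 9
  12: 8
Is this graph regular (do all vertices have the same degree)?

No

Degrees: 1:3, 2:2, 3:1, 4:1, 5:2, 6:3, 7:3, 8:3, 9:1, 10:2, 11:2, 12:1
Degrees are not all equal (e.g. deg(3)=1 but deg(1)=3); not regular.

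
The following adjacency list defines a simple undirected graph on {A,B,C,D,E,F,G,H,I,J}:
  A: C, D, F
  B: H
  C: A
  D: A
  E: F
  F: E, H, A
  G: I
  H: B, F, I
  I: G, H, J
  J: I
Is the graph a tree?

Yes

|V| = 10, |E| = 9.
Connected and |E| = |V| - 1, which characterizes a tree.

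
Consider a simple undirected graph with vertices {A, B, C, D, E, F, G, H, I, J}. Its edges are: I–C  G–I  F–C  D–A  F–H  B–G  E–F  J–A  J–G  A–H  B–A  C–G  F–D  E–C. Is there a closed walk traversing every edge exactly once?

Yes

Degrees: A:4, B:2, C:4, D:2, E:2, F:4, G:4, H:2, I:2, J:2
Every vertex has even degree and the edges form a single connected piece, so an Eulerian circuit exists.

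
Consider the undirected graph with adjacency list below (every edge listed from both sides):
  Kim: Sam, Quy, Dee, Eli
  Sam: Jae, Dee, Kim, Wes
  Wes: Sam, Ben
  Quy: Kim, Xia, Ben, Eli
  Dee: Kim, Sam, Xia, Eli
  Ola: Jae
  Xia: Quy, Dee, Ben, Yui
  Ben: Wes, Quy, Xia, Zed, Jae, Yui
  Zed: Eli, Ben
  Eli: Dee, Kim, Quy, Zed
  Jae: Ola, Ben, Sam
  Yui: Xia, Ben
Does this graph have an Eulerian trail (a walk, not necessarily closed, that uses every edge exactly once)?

Yes

Degrees: Kim:4, Sam:4, Wes:2, Quy:4, Dee:4, Ola:1, Xia:4, Ben:6, Zed:2, Eli:4, Jae:3, Yui:2
Odd-degree vertices: Ola, Jae (2 total).
With 2 odd-degree vertices and all edges in one connected piece, an Eulerian trail exists (from Ola to Jae).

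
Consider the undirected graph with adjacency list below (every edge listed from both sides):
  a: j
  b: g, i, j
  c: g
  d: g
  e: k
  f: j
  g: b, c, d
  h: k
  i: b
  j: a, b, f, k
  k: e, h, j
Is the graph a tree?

The graph has 11 vertices and 10 edges.
Connected and |E| = |V| - 1, which characterizes a tree.

Yes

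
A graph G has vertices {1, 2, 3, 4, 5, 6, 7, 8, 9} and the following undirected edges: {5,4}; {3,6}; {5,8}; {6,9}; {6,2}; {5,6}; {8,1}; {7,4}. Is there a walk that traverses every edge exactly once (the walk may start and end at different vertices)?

No

Degrees: 1:1, 2:1, 3:1, 4:2, 5:3, 6:4, 7:1, 8:2, 9:1
Odd-degree vertices: 1, 2, 3, 5, 7, 9 (6 total).
With 6 odd-degree vertices (more than two), no single trail can use every edge.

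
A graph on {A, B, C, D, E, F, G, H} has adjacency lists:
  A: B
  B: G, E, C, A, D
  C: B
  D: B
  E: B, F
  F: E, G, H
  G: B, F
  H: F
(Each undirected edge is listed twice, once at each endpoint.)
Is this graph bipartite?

Color {B, F} black and {A, C, D, E, G, H} white. No edge joins two same-colored vertices, so the graph is bipartite.

Yes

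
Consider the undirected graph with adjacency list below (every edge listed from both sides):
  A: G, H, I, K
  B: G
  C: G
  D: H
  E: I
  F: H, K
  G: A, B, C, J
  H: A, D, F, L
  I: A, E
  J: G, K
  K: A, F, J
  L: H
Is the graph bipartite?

Color {G, H, I, K} black and {A, B, C, D, E, F, J, L} white. No edge joins two same-colored vertices, so the graph is bipartite.

Yes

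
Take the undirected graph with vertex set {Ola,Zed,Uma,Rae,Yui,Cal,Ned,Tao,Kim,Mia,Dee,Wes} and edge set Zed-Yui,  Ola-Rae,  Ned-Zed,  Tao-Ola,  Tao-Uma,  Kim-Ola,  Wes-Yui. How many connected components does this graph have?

Component: {Cal}
Component: {Mia}
Component: {Dee}
Component: {Zed, Yui, Ned, Wes}
Component: {Ola, Uma, Rae, Tao, Kim}

5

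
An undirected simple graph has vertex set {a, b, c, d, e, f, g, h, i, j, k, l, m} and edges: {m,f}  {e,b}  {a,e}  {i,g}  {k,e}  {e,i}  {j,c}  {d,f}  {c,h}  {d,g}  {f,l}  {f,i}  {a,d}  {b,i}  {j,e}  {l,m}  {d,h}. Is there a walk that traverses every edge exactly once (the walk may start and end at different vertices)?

Yes

Degrees: a:2, b:2, c:2, d:4, e:5, f:4, g:2, h:2, i:4, j:2, k:1, l:2, m:2
Odd-degree vertices: e, k (2 total).
With 2 odd-degree vertices and all edges in one connected piece, an Eulerian trail exists (from e to k).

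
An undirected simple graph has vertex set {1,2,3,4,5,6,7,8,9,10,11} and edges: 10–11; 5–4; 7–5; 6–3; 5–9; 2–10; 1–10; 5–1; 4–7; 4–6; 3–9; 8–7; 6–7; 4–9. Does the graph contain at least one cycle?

|V| = 11, |E| = 14, number of components = 1.
Since 14 > 11 - 1, a cycle must exist; for instance 5-7-4-6-3-9-5.

Yes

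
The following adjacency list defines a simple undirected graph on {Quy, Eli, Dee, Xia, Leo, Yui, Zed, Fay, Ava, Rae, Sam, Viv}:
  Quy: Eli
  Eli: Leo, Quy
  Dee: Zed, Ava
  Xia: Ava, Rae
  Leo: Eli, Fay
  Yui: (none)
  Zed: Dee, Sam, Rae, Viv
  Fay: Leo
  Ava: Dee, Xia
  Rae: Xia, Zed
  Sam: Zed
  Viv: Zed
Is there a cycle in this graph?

The graph has 12 vertices, 10 edges, and 3 connected components.
Since 10 > 12 - 3, a cycle must exist; for instance Dee-Zed-Rae-Xia-Ava-Dee.

Yes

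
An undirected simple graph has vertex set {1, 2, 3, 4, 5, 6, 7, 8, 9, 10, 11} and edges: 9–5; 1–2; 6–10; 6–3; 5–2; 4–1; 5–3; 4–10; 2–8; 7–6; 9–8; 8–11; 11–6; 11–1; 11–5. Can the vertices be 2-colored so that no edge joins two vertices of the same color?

No

6-10-4-1-11-6 is an odd cycle (length 5), and a bipartite graph can contain only even cycles.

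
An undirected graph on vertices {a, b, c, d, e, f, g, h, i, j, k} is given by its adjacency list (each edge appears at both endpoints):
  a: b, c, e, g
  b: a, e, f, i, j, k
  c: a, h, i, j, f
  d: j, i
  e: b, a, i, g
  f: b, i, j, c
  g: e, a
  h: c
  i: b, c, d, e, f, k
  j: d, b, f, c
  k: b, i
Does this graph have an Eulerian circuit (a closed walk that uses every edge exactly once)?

No

Degrees: a:4, b:6, c:5, d:2, e:4, f:4, g:2, h:1, i:6, j:4, k:2
c, h have odd degree; an Eulerian circuit needs every degree to be even, so none exists.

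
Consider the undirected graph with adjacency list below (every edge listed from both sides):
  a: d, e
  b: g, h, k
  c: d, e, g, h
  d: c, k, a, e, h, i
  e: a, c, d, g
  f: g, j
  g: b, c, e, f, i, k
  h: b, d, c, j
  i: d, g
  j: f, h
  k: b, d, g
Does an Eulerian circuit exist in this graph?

No

Degrees: a:2, b:3, c:4, d:6, e:4, f:2, g:6, h:4, i:2, j:2, k:3
Vertices with odd degree: b, k. An Eulerian circuit requires all degrees even.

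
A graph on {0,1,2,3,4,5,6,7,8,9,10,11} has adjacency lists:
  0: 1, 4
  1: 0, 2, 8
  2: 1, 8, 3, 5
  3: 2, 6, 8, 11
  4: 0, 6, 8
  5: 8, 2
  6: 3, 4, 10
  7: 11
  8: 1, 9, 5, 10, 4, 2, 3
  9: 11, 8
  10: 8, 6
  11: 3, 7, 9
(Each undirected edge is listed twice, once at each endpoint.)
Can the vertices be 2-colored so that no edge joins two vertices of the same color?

2-8-3-2 is an odd cycle (length 3), and a bipartite graph can contain only even cycles.

No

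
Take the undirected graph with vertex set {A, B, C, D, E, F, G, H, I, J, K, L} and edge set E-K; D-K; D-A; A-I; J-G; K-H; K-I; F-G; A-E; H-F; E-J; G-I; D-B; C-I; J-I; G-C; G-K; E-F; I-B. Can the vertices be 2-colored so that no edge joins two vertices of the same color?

No

The cycle I-G-K-I has length 3, which is odd, so the graph is not bipartite.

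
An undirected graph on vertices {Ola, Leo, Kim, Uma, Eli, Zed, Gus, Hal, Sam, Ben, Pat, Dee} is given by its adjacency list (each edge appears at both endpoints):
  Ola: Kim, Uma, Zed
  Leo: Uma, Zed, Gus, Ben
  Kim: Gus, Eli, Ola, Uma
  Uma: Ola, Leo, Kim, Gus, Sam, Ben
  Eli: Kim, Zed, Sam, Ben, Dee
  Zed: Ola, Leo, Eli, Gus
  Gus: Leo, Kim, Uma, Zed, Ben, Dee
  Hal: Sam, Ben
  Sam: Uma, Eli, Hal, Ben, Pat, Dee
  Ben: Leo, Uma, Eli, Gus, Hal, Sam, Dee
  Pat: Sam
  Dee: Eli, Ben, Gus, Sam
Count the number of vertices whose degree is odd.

4

Degrees: Ola:3, Leo:4, Kim:4, Uma:6, Eli:5, Zed:4, Gus:6, Hal:2, Sam:6, Ben:7, Pat:1, Dee:4
Odd-degree vertices: Ola, Eli, Ben, Pat.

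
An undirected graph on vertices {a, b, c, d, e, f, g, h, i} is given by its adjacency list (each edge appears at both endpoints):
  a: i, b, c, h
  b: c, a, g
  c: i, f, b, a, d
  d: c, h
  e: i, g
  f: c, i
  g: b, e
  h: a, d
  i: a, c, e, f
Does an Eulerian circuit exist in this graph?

No

Degrees: a:4, b:3, c:5, d:2, e:2, f:2, g:2, h:2, i:4
Vertices with odd degree: b, c. An Eulerian circuit requires all degrees even.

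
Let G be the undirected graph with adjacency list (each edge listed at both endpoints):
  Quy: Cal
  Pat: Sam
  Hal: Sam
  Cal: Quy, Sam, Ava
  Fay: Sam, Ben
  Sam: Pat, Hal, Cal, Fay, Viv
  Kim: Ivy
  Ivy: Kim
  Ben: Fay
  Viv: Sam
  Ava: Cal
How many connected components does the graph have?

Component: {Kim, Ivy}
Component: {Quy, Pat, Hal, Cal, Fay, Sam, Ben, Viv, Ava}

2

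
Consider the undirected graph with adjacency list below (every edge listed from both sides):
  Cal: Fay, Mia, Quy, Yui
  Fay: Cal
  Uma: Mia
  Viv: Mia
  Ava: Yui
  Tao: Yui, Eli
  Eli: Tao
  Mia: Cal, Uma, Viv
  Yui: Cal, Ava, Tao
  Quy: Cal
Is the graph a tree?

The graph has 10 vertices and 9 edges.
It is connected with exactly 9 edges, hence acyclic — it is a tree.

Yes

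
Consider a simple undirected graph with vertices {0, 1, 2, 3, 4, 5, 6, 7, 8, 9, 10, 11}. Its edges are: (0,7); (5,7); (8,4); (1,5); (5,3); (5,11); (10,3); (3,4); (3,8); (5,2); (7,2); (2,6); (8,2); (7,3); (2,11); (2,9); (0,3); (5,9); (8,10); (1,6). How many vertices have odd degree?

0

Degrees: 0:2, 1:2, 2:6, 3:6, 4:2, 5:6, 6:2, 7:4, 8:4, 9:2, 10:2, 11:2
Odd-degree vertices: none.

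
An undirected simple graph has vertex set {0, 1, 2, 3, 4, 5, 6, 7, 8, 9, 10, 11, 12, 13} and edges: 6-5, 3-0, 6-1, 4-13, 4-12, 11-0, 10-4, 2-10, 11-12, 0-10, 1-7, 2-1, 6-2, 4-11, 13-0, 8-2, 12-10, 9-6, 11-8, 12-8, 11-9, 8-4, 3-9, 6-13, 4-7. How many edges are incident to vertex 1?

3

Neighbors of 1: 2, 6, 7.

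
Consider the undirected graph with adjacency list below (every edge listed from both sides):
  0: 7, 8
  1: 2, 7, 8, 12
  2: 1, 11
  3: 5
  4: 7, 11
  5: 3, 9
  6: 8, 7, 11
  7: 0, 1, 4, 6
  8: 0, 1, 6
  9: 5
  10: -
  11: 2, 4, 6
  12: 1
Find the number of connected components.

3

Component: {10}
Component: {3, 5, 9}
Component: {0, 1, 2, 4, 6, 7, 8, 11, 12}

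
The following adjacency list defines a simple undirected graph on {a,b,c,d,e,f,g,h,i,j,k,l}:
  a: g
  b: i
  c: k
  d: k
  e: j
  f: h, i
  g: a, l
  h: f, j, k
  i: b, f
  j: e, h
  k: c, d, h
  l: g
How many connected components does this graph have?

Component: {a, g, l}
Component: {b, c, d, e, f, h, i, j, k}

2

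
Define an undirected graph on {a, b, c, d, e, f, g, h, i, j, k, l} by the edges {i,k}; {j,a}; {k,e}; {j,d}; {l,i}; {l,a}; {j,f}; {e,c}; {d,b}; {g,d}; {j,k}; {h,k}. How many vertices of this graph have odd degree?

6

Degrees: a:2, b:1, c:1, d:3, e:2, f:1, g:1, h:1, i:2, j:4, k:4, l:2
Odd-degree vertices: b, c, d, f, g, h.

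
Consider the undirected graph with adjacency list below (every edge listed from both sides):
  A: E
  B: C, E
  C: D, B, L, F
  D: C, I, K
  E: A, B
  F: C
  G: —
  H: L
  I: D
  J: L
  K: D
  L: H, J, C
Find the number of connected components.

Component: {G}
Component: {A, B, C, D, E, F, H, I, J, K, L}

2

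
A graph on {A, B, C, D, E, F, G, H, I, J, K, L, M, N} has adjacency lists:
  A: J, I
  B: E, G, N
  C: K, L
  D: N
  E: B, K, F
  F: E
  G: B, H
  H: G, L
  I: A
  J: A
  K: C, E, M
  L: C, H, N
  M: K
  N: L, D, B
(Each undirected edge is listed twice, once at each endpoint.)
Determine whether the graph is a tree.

The graph has 14 vertices and 14 edges.
It splits into 2 components, so it cannot be a tree.

No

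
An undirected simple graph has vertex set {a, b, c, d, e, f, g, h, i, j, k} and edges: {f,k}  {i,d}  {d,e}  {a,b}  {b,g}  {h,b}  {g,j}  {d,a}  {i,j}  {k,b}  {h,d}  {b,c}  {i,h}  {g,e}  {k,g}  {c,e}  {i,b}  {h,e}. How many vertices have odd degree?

Degrees: a:2, b:6, c:2, d:4, e:4, f:1, g:4, h:4, i:4, j:2, k:3
Odd-degree vertices: f, k.

2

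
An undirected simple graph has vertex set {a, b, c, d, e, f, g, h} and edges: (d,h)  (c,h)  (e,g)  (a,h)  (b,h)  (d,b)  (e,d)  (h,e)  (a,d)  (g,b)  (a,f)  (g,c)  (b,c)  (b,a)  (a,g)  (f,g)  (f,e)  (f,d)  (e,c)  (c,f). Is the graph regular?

Degrees: a:5, b:5, c:5, d:5, e:5, f:5, g:5, h:5
All degrees equal 5; the graph is regular.

Yes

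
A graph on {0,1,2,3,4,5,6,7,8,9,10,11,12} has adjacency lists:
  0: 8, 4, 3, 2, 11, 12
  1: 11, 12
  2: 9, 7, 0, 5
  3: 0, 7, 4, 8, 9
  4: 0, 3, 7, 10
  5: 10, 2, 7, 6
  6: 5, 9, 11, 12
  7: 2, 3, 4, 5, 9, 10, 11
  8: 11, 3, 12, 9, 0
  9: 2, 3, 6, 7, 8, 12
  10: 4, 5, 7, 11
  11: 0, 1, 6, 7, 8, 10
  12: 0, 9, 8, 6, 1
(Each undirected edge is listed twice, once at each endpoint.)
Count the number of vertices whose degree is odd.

4

Degrees: 0:6, 1:2, 2:4, 3:5, 4:4, 5:4, 6:4, 7:7, 8:5, 9:6, 10:4, 11:6, 12:5
Odd-degree vertices: 3, 7, 8, 12.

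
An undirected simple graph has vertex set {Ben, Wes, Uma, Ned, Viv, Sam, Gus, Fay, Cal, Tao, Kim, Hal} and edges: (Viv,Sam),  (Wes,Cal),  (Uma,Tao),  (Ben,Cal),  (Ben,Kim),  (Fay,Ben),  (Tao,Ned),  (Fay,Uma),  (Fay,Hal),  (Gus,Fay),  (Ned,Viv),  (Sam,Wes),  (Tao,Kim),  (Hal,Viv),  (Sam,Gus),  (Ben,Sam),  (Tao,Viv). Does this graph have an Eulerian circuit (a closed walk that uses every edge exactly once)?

Yes

Degrees: Ben:4, Wes:2, Uma:2, Ned:2, Viv:4, Sam:4, Gus:2, Fay:4, Cal:2, Tao:4, Kim:2, Hal:2
All degrees are even and the non-isolated vertices are connected — an Eulerian circuit exists.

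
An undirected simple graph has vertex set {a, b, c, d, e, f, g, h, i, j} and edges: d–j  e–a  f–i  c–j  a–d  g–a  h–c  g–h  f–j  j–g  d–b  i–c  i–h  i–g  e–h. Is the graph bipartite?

g-h-i-g is an odd cycle (length 3), and a bipartite graph can contain only even cycles.

No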